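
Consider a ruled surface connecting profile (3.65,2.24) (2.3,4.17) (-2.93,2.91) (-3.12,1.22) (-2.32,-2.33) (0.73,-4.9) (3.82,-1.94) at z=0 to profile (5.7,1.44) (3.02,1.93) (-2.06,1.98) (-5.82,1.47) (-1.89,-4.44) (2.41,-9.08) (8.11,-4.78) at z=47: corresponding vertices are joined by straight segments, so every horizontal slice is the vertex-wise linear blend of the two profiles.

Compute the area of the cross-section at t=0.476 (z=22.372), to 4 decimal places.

Area at t=0.476: 64.9735

Cross-section at t=0.476: each vertex is (1-t)·p0[i] + t·p1[i].
  v1: (1-0.476)·(3.65,2.24) + 0.476·(5.7,1.44) = (4.6258,1.8592)
  v2: (1-0.476)·(2.3,4.17) + 0.476·(3.02,1.93) = (2.6427,3.1038)
  v3: (1-0.476)·(-2.93,2.91) + 0.476·(-2.06,1.98) = (-2.5159,2.4673)
  v4: (1-0.476)·(-3.12,1.22) + 0.476·(-5.82,1.47) = (-4.4052,1.3390)
  v5: (1-0.476)·(-2.32,-2.33) + 0.476·(-1.89,-4.44) = (-2.1153,-3.3344)
  v6: (1-0.476)·(0.73,-4.9) + 0.476·(2.41,-9.08) = (1.5297,-6.8897)
  v7: (1-0.476)·(3.82,-1.94) + 0.476·(8.11,-4.78) = (5.8620,-3.2918)
Shoelace sum Σ(x_i·y_{i+1} − x_{i+1}·y_i):
  i=1: 4.6258·3.1038 − 2.6427·1.8592 = +9.4440 (running +9.4440)
  i=2: 2.6427·2.4673 − -2.5159·3.1038 = +14.3291 (running +23.7732)
  i=3: -2.5159·1.3390 − -4.4052·2.4673 = +7.5003 (running +31.2734)
  i=4: -4.4052·-3.3344 − -2.1153·1.3390 = +17.5209 (running +48.7944)
  i=5: -2.1153·-6.8897 − 1.5297·-3.3344 = +19.6744 (running +68.4687)
  i=6: 1.5297·-3.2918 − 5.8620·-6.8897 = +35.3521 (running +103.8209)
  i=7: 5.8620·1.8592 − 4.6258·-3.2918 = +26.1261 (running +129.9470)
Area = |Σ|/2 = |129.9470|/2 = 64.9735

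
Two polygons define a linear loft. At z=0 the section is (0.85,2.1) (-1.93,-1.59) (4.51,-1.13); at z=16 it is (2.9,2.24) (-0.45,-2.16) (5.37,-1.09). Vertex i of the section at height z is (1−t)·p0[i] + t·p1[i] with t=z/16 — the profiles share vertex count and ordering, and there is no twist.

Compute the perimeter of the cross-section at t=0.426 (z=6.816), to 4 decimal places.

Cross-section at t=0.426: each vertex is (1-t)·p0[i] + t·p1[i].
  v1: (1-0.426)·(0.85,2.1) + 0.426·(2.9,2.24) = (1.7233,2.1596)
  v2: (1-0.426)·(-1.93,-1.59) + 0.426·(-0.45,-2.16) = (-1.2995,-1.8328)
  v3: (1-0.426)·(4.51,-1.13) + 0.426·(5.37,-1.09) = (4.8764,-1.1130)
Perimeter = Σ |v_{i+1} − v_i|:
  edge 1→2: √(-3.0228² + -3.9925²) = 5.0077 (running 5.0077)
  edge 2→3: √(6.1759² + 0.7199²) = 6.2177 (running 11.2254)
  edge 3→1: √(-3.1531² + 3.2726²) = 4.5444 (running 15.7698)
Perimeter = 15.7698

Perimeter at t=0.426: 15.7698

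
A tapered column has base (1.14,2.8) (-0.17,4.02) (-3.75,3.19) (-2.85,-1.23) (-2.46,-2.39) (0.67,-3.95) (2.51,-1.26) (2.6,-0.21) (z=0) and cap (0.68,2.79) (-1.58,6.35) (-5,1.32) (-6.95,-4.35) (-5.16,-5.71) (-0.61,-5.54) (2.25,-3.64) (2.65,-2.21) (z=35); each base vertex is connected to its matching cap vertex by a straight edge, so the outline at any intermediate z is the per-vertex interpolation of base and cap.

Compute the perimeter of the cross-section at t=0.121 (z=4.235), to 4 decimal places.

Cross-section at t=0.121: each vertex is (1-t)·p0[i] + t·p1[i].
  v1: (1-0.121)·(1.14,2.8) + 0.121·(0.68,2.79) = (1.0843,2.7988)
  v2: (1-0.121)·(-0.17,4.02) + 0.121·(-1.58,6.35) = (-0.3406,4.3019)
  v3: (1-0.121)·(-3.75,3.19) + 0.121·(-5,1.32) = (-3.9013,2.9637)
  v4: (1-0.121)·(-2.85,-1.23) + 0.121·(-6.95,-4.35) = (-3.3461,-1.6075)
  v5: (1-0.121)·(-2.46,-2.39) + 0.121·(-5.16,-5.71) = (-2.7867,-2.7917)
  v6: (1-0.121)·(0.67,-3.95) + 0.121·(-0.61,-5.54) = (0.5151,-4.1424)
  v7: (1-0.121)·(2.51,-1.26) + 0.121·(2.25,-3.64) = (2.4785,-1.5480)
  v8: (1-0.121)·(2.6,-0.21) + 0.121·(2.65,-2.21) = (2.6061,-0.4520)
Perimeter = Σ |v_{i+1} − v_i|:
  edge 1→2: √(-1.4249² + 1.5031²) = 2.0712 (running 2.0712)
  edge 2→3: √(-3.5606² + -1.3382²) = 3.8038 (running 5.8750)
  edge 3→4: √(0.5552² + -4.5713²) = 4.6048 (running 10.4799)
  edge 4→5: √(0.5594² + -1.1842²) = 1.3097 (running 11.7895)
  edge 5→6: √(3.3018² + -1.3507²) = 3.5674 (running 15.3569)
  edge 6→7: √(1.9634² + 2.5944²) = 3.2536 (running 18.6105)
  edge 7→8: √(0.1275² + 1.0960²) = 1.1034 (running 19.7139)
  edge 8→1: √(-1.5217² + 3.2508²) = 3.5893 (running 23.3032)
Perimeter = 23.3032

Perimeter at t=0.121: 23.3032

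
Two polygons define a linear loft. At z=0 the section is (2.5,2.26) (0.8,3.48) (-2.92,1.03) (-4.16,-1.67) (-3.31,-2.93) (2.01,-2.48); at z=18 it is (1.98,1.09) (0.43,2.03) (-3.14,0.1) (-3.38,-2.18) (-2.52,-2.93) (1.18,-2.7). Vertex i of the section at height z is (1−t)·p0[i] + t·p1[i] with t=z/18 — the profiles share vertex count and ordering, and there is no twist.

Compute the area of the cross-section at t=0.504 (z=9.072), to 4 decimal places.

Cross-section at t=0.504: each vertex is (1-t)·p0[i] + t·p1[i].
  v1: (1-0.504)·(2.5,2.26) + 0.504·(1.98,1.09) = (2.2379,1.6703)
  v2: (1-0.504)·(0.8,3.48) + 0.504·(0.43,2.03) = (0.6135,2.7492)
  v3: (1-0.504)·(-2.92,1.03) + 0.504·(-3.14,0.1) = (-3.0309,0.5613)
  v4: (1-0.504)·(-4.16,-1.67) + 0.504·(-3.38,-2.18) = (-3.7669,-1.9270)
  v5: (1-0.504)·(-3.31,-2.93) + 0.504·(-2.52,-2.93) = (-2.9118,-2.9300)
  v6: (1-0.504)·(2.01,-2.48) + 0.504·(1.18,-2.7) = (1.5917,-2.5909)
Shoelace sum Σ(x_i·y_{i+1} − x_{i+1}·y_i):
  i=1: 2.2379·2.7492 − 0.6135·1.6703 = +5.1277 (running +5.1277)
  i=2: 0.6135·0.5613 − -3.0309·2.7492 = +8.6769 (running +13.8046)
  i=3: -3.0309·-1.9270 − -3.7669·0.5613 = +7.9549 (running +21.7595)
  i=4: -3.7669·-2.9300 − -2.9118·-1.9270 = +5.4257 (running +27.1852)
  i=5: -2.9118·-2.5909 − 1.5917·-2.9300 = +12.2079 (running +39.3930)
  i=6: 1.5917·1.6703 − 2.2379·-2.5909 = +8.4568 (running +47.8498)
Area = |Σ|/2 = |47.8498|/2 = 23.9249

Area at t=0.504: 23.9249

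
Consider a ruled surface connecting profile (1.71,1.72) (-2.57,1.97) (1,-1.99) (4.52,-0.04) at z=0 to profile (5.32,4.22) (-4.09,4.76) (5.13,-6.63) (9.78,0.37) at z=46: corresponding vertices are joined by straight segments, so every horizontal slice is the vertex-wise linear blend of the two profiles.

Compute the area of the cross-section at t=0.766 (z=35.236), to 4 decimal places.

Area at t=0.766: 56.9739

Cross-section at t=0.766: each vertex is (1-t)·p0[i] + t·p1[i].
  v1: (1-0.766)·(1.71,1.72) + 0.766·(5.32,4.22) = (4.4753,3.6350)
  v2: (1-0.766)·(-2.57,1.97) + 0.766·(-4.09,4.76) = (-3.7343,4.1071)
  v3: (1-0.766)·(1,-1.99) + 0.766·(5.13,-6.63) = (4.1636,-5.5442)
  v4: (1-0.766)·(4.52,-0.04) + 0.766·(9.78,0.37) = (8.5492,0.2741)
Shoelace sum Σ(x_i·y_{i+1} − x_{i+1}·y_i):
  i=1: 4.4753·4.1071 − -3.7343·3.6350 = +31.9548 (running +31.9548)
  i=2: -3.7343·-5.5442 − 4.1636·4.1071 = +3.6036 (running +35.5583)
  i=3: 4.1636·0.2741 − 8.5492·-5.5442 = +48.5397 (running +84.0980)
  i=4: 8.5492·3.6350 − 4.4753·0.2741 = +29.8497 (running +113.9477)
Area = |Σ|/2 = |113.9477|/2 = 56.9739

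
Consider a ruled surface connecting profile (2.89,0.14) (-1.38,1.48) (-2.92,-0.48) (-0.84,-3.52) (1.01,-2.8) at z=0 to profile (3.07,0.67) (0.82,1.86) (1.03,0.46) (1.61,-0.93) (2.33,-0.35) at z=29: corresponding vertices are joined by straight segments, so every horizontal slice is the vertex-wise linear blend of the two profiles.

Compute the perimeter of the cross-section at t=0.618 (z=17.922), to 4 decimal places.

Perimeter at t=0.618: 10.6983

Cross-section at t=0.618: each vertex is (1-t)·p0[i] + t·p1[i].
  v1: (1-0.618)·(2.89,0.14) + 0.618·(3.07,0.67) = (3.0012,0.4675)
  v2: (1-0.618)·(-1.38,1.48) + 0.618·(0.82,1.86) = (-0.0204,1.7148)
  v3: (1-0.618)·(-2.92,-0.48) + 0.618·(1.03,0.46) = (-0.4789,0.1009)
  v4: (1-0.618)·(-0.84,-3.52) + 0.618·(1.61,-0.93) = (0.6741,-1.9194)
  v5: (1-0.618)·(1.01,-2.8) + 0.618·(2.33,-0.35) = (1.8258,-1.2859)
Perimeter = Σ |v_{i+1} − v_i|:
  edge 1→2: √(-3.0216² + 1.2473²) = 3.2690 (running 3.2690)
  edge 2→3: √(-0.4585² + -1.6139²) = 1.6778 (running 4.9467)
  edge 3→4: √(1.1530² + -2.0203²) = 2.3262 (running 7.2729)
  edge 4→5: √(1.1517² + 0.6335²) = 1.3144 (running 8.5873)
  edge 5→1: √(1.1755² + 1.7534²) = 2.1110 (running 10.6983)
Perimeter = 10.6983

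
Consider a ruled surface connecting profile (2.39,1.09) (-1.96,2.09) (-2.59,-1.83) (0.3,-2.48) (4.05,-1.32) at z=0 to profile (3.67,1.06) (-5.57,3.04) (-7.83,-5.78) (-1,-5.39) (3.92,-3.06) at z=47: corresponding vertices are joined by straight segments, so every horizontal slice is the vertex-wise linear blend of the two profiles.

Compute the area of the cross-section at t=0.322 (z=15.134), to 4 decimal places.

Area at t=0.322: 33.8930

Cross-section at t=0.322: each vertex is (1-t)·p0[i] + t·p1[i].
  v1: (1-0.322)·(2.39,1.09) + 0.322·(3.67,1.06) = (2.8022,1.0803)
  v2: (1-0.322)·(-1.96,2.09) + 0.322·(-5.57,3.04) = (-3.1224,2.3959)
  v3: (1-0.322)·(-2.59,-1.83) + 0.322·(-7.83,-5.78) = (-4.2773,-3.1019)
  v4: (1-0.322)·(0.3,-2.48) + 0.322·(-1,-5.39) = (-0.1186,-3.4170)
  v5: (1-0.322)·(4.05,-1.32) + 0.322·(3.92,-3.06) = (4.0081,-1.8803)
Shoelace sum Σ(x_i·y_{i+1} − x_{i+1}·y_i):
  i=1: 2.8022·2.3959 − -3.1224·1.0803 = +10.0870 (running +10.0870)
  i=2: -3.1224·-3.1019 − -4.2773·2.3959 = +19.9334 (running +30.0203)
  i=3: -4.2773·-3.4170 − -0.1186·-3.1019 = +14.2477 (running +44.2680)
  i=4: -0.1186·-1.8803 − 4.0081·-3.4170 = +13.9189 (running +58.1869)
  i=5: 4.0081·1.0803 − 2.8022·-1.8803 = +9.5990 (running +67.7859)
Area = |Σ|/2 = |67.7859|/2 = 33.8930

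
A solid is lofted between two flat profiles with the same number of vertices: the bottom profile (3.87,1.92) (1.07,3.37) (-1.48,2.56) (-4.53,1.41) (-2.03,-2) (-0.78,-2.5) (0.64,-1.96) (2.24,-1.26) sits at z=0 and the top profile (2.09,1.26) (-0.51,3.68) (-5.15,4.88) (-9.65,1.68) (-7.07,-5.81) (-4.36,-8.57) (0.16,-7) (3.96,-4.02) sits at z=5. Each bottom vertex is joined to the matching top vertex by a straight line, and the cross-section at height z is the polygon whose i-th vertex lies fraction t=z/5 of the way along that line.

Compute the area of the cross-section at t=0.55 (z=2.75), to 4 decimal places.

Cross-section at t=0.55: each vertex is (1-t)·p0[i] + t·p1[i].
  v1: (1-0.55)·(3.87,1.92) + 0.55·(2.09,1.26) = (2.8910,1.5570)
  v2: (1-0.55)·(1.07,3.37) + 0.55·(-0.51,3.68) = (0.2010,3.5405)
  v3: (1-0.55)·(-1.48,2.56) + 0.55·(-5.15,4.88) = (-3.4985,3.8360)
  v4: (1-0.55)·(-4.53,1.41) + 0.55·(-9.65,1.68) = (-7.3460,1.5585)
  v5: (1-0.55)·(-2.03,-2) + 0.55·(-7.07,-5.81) = (-4.8020,-4.0955)
  v6: (1-0.55)·(-0.78,-2.5) + 0.55·(-4.36,-8.57) = (-2.7490,-5.8385)
  v7: (1-0.55)·(0.64,-1.96) + 0.55·(0.16,-7) = (0.3760,-4.7320)
  v8: (1-0.55)·(2.24,-1.26) + 0.55·(3.96,-4.02) = (3.1860,-2.7780)
Shoelace sum Σ(x_i·y_{i+1} − x_{i+1}·y_i):
  i=1: 2.8910·3.5405 − 0.2010·1.5570 = +9.9226 (running +9.9226)
  i=2: 0.2010·3.8360 − -3.4985·3.5405 = +13.1575 (running +23.0801)
  i=3: -3.4985·1.5585 − -7.3460·3.8360 = +22.7268 (running +45.8069)
  i=4: -7.3460·-4.0955 − -4.8020·1.5585 = +37.5695 (running +83.3764)
  i=5: -4.8020·-5.8385 − -2.7490·-4.0955 = +16.7779 (running +100.1544)
  i=6: -2.7490·-4.7320 − 0.3760·-5.8385 = +15.2035 (running +115.3579)
  i=7: 0.3760·-2.7780 − 3.1860·-4.7320 = +14.0316 (running +129.3895)
  i=8: 3.1860·1.5570 − 2.8910·-2.7780 = +12.9918 (running +142.3813)
Area = |Σ|/2 = |142.3813|/2 = 71.1907

Area at t=0.55: 71.1907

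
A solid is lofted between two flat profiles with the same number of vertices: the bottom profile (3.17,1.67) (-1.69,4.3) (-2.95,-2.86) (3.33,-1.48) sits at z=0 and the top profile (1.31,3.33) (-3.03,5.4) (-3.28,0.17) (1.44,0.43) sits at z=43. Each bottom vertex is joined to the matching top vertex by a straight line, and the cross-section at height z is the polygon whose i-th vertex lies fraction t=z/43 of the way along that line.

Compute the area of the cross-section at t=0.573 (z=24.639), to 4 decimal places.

Cross-section at t=0.573: each vertex is (1-t)·p0[i] + t·p1[i].
  v1: (1-0.573)·(3.17,1.67) + 0.573·(1.31,3.33) = (2.1042,2.6212)
  v2: (1-0.573)·(-1.69,4.3) + 0.573·(-3.03,5.4) = (-2.4578,4.9303)
  v3: (1-0.573)·(-2.95,-2.86) + 0.573·(-3.28,0.17) = (-3.1391,-1.1238)
  v4: (1-0.573)·(3.33,-1.48) + 0.573·(1.44,0.43) = (2.2470,-0.3856)
Shoelace sum Σ(x_i·y_{i+1} − x_{i+1}·y_i):
  i=1: 2.1042·4.9303 − -2.4578·2.6212 = +16.8168 (running +16.8168)
  i=2: -2.4578·-1.1238 − -3.1391·4.9303 = +18.2388 (running +35.0556)
  i=3: -3.1391·-0.3856 − 2.2470·-1.1238 = +3.7356 (running +38.7912)
  i=4: 2.2470·2.6212 − 2.1042·-0.3856 = +6.7012 (running +45.4924)
Area = |Σ|/2 = |45.4924|/2 = 22.7462

Area at t=0.573: 22.7462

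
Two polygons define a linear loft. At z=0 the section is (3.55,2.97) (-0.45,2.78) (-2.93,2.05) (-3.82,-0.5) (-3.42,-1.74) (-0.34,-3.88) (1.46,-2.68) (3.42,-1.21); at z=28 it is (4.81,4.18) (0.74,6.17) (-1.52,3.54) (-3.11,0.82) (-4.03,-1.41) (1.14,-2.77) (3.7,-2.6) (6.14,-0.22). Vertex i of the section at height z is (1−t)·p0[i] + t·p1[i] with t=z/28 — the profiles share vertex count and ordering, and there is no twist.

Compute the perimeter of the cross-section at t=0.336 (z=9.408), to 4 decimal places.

Cross-section at t=0.336: each vertex is (1-t)·p0[i] + t·p1[i].
  v1: (1-0.336)·(3.55,2.97) + 0.336·(4.81,4.18) = (3.9734,3.3766)
  v2: (1-0.336)·(-0.45,2.78) + 0.336·(0.74,6.17) = (-0.0502,3.9190)
  v3: (1-0.336)·(-2.93,2.05) + 0.336·(-1.52,3.54) = (-2.4562,2.5506)
  v4: (1-0.336)·(-3.82,-0.5) + 0.336·(-3.11,0.82) = (-3.5814,-0.0565)
  v5: (1-0.336)·(-3.42,-1.74) + 0.336·(-4.03,-1.41) = (-3.6250,-1.6291)
  v6: (1-0.336)·(-0.34,-3.88) + 0.336·(1.14,-2.77) = (0.1573,-3.5070)
  v7: (1-0.336)·(1.46,-2.68) + 0.336·(3.7,-2.6) = (2.2126,-2.6531)
  v8: (1-0.336)·(3.42,-1.21) + 0.336·(6.14,-0.22) = (4.3339,-0.8774)
Perimeter = Σ |v_{i+1} − v_i|:
  edge 1→2: √(-4.0235² + 0.5425²) = 4.0599 (running 4.0599)
  edge 2→3: √(-2.4061² + -1.3684²) = 2.7680 (running 6.8279)
  edge 3→4: √(-1.1252² + -2.6071²) = 2.8396 (running 9.6675)
  edge 4→5: √(-0.0435² + -1.5726²) = 1.5732 (running 11.2407)
  edge 5→6: √(3.7822² + -1.8779²) = 4.2228 (running 15.4635)
  edge 6→7: √(2.0554² + 0.8539²) = 2.2257 (running 17.6892)
  edge 7→8: √(2.1213² + 1.7758²) = 2.7664 (running 20.4556)
  edge 8→1: √(-0.3606² + 4.2539²) = 4.2692 (running 24.7248)
Perimeter = 24.7248

Perimeter at t=0.336: 24.7248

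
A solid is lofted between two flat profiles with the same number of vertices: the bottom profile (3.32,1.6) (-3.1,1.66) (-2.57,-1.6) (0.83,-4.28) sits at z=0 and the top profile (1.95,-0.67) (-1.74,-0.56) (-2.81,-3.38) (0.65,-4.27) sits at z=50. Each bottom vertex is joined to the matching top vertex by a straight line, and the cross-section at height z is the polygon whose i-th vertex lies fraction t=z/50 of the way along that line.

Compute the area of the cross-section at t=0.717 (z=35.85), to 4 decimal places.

Area at t=0.717: 15.0508

Cross-section at t=0.717: each vertex is (1-t)·p0[i] + t·p1[i].
  v1: (1-0.717)·(3.32,1.6) + 0.717·(1.95,-0.67) = (2.3377,-0.0276)
  v2: (1-0.717)·(-3.1,1.66) + 0.717·(-1.74,-0.56) = (-2.1249,0.0683)
  v3: (1-0.717)·(-2.57,-1.6) + 0.717·(-2.81,-3.38) = (-2.7421,-2.8763)
  v4: (1-0.717)·(0.83,-4.28) + 0.717·(0.65,-4.27) = (0.7009,-4.2728)
Shoelace sum Σ(x_i·y_{i+1} − x_{i+1}·y_i):
  i=1: 2.3377·0.0683 − -2.1249·-0.0276 = +0.1009 (running +0.1009)
  i=2: -2.1249·-2.8763 − -2.7421·0.0683 = +6.2989 (running +6.3998)
  i=3: -2.7421·-4.2728 − 0.7009·-2.8763 = +13.7325 (running +20.1324)
  i=4: 0.7009·-0.0276 − 2.3377·-4.2728 = +9.9693 (running +30.1017)
Area = |Σ|/2 = |30.1017|/2 = 15.0508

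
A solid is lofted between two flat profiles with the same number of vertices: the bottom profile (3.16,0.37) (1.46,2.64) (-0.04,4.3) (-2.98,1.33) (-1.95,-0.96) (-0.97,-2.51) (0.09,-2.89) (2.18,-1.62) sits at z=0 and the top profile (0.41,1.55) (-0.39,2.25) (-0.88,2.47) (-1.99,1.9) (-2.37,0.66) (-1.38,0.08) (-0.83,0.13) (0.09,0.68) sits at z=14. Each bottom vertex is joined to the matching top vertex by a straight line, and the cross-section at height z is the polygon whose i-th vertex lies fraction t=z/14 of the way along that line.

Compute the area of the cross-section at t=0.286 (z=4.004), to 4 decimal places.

Cross-section at t=0.286: each vertex is (1-t)·p0[i] + t·p1[i].
  v1: (1-0.286)·(3.16,0.37) + 0.286·(0.41,1.55) = (2.3735,0.7075)
  v2: (1-0.286)·(1.46,2.64) + 0.286·(-0.39,2.25) = (0.9309,2.5285)
  v3: (1-0.286)·(-0.04,4.3) + 0.286·(-0.88,2.47) = (-0.2802,3.7766)
  v4: (1-0.286)·(-2.98,1.33) + 0.286·(-1.99,1.9) = (-2.6969,1.4930)
  v5: (1-0.286)·(-1.95,-0.96) + 0.286·(-2.37,0.66) = (-2.0701,-0.4967)
  v6: (1-0.286)·(-0.97,-2.51) + 0.286·(-1.38,0.08) = (-1.0873,-1.7693)
  v7: (1-0.286)·(0.09,-2.89) + 0.286·(-0.83,0.13) = (-0.1731,-2.0263)
  v8: (1-0.286)·(2.18,-1.62) + 0.286·(0.09,0.68) = (1.5823,-0.9622)
Shoelace sum Σ(x_i·y_{i+1} − x_{i+1}·y_i):
  i=1: 2.3735·2.5285 − 0.9309·0.7075 = +5.3427 (running +5.3427)
  i=2: 0.9309·3.7766 − -0.2802·2.5285 = +4.2242 (running +9.5669)
  i=3: -0.2802·1.4930 − -2.6969·3.7766 = +9.7666 (running +19.3335)
  i=4: -2.6969·-0.4967 − -2.0701·1.4930 = +4.4302 (running +23.7638)
  i=5: -2.0701·-1.7693 − -1.0873·-0.4967 = +3.1226 (running +26.8863)
  i=6: -1.0873·-2.0263 − -0.1731·-1.7693 = +1.8968 (running +28.7831)
  i=7: -0.1731·-0.9622 − 1.5823·-2.0263 = +3.3727 (running +32.1558)
  i=8: 1.5823·0.7075 − 2.3735·-0.9622 = +3.4032 (running +35.5590)
Area = |Σ|/2 = |35.5590|/2 = 17.7795

Area at t=0.286: 17.7795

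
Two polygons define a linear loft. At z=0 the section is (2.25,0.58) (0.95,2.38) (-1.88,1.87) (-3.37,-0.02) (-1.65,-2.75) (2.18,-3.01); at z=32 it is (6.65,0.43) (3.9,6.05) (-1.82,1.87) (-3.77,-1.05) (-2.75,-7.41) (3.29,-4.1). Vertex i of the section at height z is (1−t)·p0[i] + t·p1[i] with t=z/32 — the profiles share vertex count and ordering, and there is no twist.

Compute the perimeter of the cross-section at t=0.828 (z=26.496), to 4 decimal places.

Perimeter at t=0.828: 32.4945

Cross-section at t=0.828: each vertex is (1-t)·p0[i] + t·p1[i].
  v1: (1-0.828)·(2.25,0.58) + 0.828·(6.65,0.43) = (5.8932,0.4558)
  v2: (1-0.828)·(0.95,2.38) + 0.828·(3.9,6.05) = (3.3926,5.4188)
  v3: (1-0.828)·(-1.88,1.87) + 0.828·(-1.82,1.87) = (-1.8303,1.8700)
  v4: (1-0.828)·(-3.37,-0.02) + 0.828·(-3.77,-1.05) = (-3.7012,-0.8728)
  v5: (1-0.828)·(-1.65,-2.75) + 0.828·(-2.75,-7.41) = (-2.5608,-6.6085)
  v6: (1-0.828)·(2.18,-3.01) + 0.828·(3.29,-4.1) = (3.0991,-3.9125)
Perimeter = Σ |v_{i+1} − v_i|:
  edge 1→2: √(-2.5006² + 4.9630²) = 5.5573 (running 5.5573)
  edge 2→3: √(-5.2229² + -3.5488²) = 6.3145 (running 11.8718)
  edge 3→4: √(-1.8709² + -2.7428²) = 3.3201 (running 15.1920)
  edge 4→5: √(1.1404² + -5.7356²) = 5.8479 (running 21.0399)
  edge 5→6: √(5.6599² + 2.6960²) = 6.2692 (running 27.3090)
  edge 6→1: √(2.7941² + 4.3683²) = 5.1855 (running 32.4945)
Perimeter = 32.4945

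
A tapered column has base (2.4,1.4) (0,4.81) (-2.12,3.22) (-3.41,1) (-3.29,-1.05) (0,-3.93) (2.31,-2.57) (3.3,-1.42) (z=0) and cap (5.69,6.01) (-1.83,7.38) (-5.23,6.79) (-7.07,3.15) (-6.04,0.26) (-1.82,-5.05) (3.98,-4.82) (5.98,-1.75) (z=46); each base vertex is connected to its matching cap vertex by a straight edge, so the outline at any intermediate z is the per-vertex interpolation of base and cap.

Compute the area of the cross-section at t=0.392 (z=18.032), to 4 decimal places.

Area at t=0.392: 65.4812

Cross-section at t=0.392: each vertex is (1-t)·p0[i] + t·p1[i].
  v1: (1-0.392)·(2.4,1.4) + 0.392·(5.69,6.01) = (3.6897,3.2071)
  v2: (1-0.392)·(0,4.81) + 0.392·(-1.83,7.38) = (-0.7174,5.8174)
  v3: (1-0.392)·(-2.12,3.22) + 0.392·(-5.23,6.79) = (-3.3391,4.6194)
  v4: (1-0.392)·(-3.41,1) + 0.392·(-7.07,3.15) = (-4.8447,1.8428)
  v5: (1-0.392)·(-3.29,-1.05) + 0.392·(-6.04,0.26) = (-4.3680,-0.5365)
  v6: (1-0.392)·(0,-3.93) + 0.392·(-1.82,-5.05) = (-0.7134,-4.3690)
  v7: (1-0.392)·(2.31,-2.57) + 0.392·(3.98,-4.82) = (2.9646,-3.4520)
  v8: (1-0.392)·(3.3,-1.42) + 0.392·(5.98,-1.75) = (4.3506,-1.5494)
Shoelace sum Σ(x_i·y_{i+1} − x_{i+1}·y_i):
  i=1: 3.6897·5.8174 − -0.7174·3.2071 = +23.7652 (running +23.7652)
  i=2: -0.7174·4.6194 − -3.3391·5.8174 = +16.1113 (running +39.8765)
  i=3: -3.3391·1.8428 − -4.8447·4.6194 = +16.2266 (running +56.1030)
  i=4: -4.8447·-0.5365 − -4.3680·1.8428 = +10.6484 (running +66.7515)
  i=5: -4.3680·-4.3690 − -0.7134·-0.5365 = +18.7012 (running +85.4527)
  i=6: -0.7134·-3.4520 − 2.9646·-4.3690 = +15.4154 (running +100.8681)
  i=7: 2.9646·-1.5494 − 4.3506·-3.4520 = +10.4248 (running +111.2930)
  i=8: 4.3506·3.2071 − 3.6897·-1.5494 = +19.6694 (running +130.9624)
Area = |Σ|/2 = |130.9624|/2 = 65.4812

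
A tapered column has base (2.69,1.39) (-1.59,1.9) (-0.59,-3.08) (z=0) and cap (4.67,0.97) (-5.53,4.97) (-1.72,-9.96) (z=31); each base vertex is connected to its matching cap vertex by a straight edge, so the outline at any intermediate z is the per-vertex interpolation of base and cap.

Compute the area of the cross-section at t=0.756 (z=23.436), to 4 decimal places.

Cross-section at t=0.756: each vertex is (1-t)·p0[i] + t·p1[i].
  v1: (1-0.756)·(2.69,1.39) + 0.756·(4.67,0.97) = (4.1869,1.0725)
  v2: (1-0.756)·(-1.59,1.9) + 0.756·(-5.53,4.97) = (-4.5686,4.2209)
  v3: (1-0.756)·(-0.59,-3.08) + 0.756·(-1.72,-9.96) = (-1.4443,-8.2813)
Shoelace sum Σ(x_i·y_{i+1} − x_{i+1}·y_i):
  i=1: 4.1869·4.2209 − -4.5686·1.0725 = +22.5723 (running +22.5723)
  i=2: -4.5686·-8.2813 − -1.4443·4.2209 = +43.9304 (running +66.5026)
  i=3: -1.4443·1.0725 − 4.1869·-8.2813 = +33.1238 (running +99.6264)
Area = |Σ|/2 = |99.6264|/2 = 49.8132

Area at t=0.756: 49.8132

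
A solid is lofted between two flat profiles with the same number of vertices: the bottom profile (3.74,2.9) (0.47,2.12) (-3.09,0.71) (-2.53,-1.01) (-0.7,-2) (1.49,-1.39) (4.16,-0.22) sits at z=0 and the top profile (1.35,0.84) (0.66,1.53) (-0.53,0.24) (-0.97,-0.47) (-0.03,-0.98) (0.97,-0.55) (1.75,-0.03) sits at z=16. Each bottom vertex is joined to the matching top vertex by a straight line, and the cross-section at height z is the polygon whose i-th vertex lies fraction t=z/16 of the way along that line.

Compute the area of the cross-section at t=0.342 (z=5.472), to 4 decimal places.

Cross-section at t=0.342: each vertex is (1-t)·p0[i] + t·p1[i].
  v1: (1-0.342)·(3.74,2.9) + 0.342·(1.35,0.84) = (2.9226,2.1955)
  v2: (1-0.342)·(0.47,2.12) + 0.342·(0.66,1.53) = (0.5350,1.9182)
  v3: (1-0.342)·(-3.09,0.71) + 0.342·(-0.53,0.24) = (-2.2145,0.5493)
  v4: (1-0.342)·(-2.53,-1.01) + 0.342·(-0.97,-0.47) = (-1.9965,-0.8253)
  v5: (1-0.342)·(-0.7,-2) + 0.342·(-0.03,-0.98) = (-0.4709,-1.6512)
  v6: (1-0.342)·(1.49,-1.39) + 0.342·(0.97,-0.55) = (1.3122,-1.1027)
  v7: (1-0.342)·(4.16,-0.22) + 0.342·(1.75,-0.03) = (3.3358,-0.1550)
Shoelace sum Σ(x_i·y_{i+1} − x_{i+1}·y_i):
  i=1: 2.9226·1.9182 − 0.5350·2.1955 = +4.4317 (running +4.4317)
  i=2: 0.5350·0.5493 − -2.2145·1.9182 = +4.5417 (running +8.9734)
  i=3: -2.2145·-0.8253 − -1.9965·0.5493 = +2.9242 (running +11.8976)
  i=4: -1.9965·-1.6512 − -0.4709·-0.8253 = +2.9079 (running +14.8055)
  i=5: -0.4709·-1.1027 − 1.3122·-1.6512 = +2.6858 (running +17.4913)
  i=6: 1.3122·-0.1550 − 3.3358·-1.1027 = +3.4750 (running +20.9664)
  i=7: 3.3358·2.1955 − 2.9226·-0.1550 = +7.7767 (running +28.7431)
Area = |Σ|/2 = |28.7431|/2 = 14.3715

Area at t=0.342: 14.3715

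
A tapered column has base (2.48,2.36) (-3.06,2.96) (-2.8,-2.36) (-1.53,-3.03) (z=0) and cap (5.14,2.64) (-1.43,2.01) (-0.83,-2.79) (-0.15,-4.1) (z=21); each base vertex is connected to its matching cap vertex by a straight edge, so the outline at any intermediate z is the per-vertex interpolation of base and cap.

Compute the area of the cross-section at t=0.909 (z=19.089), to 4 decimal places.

Cross-section at t=0.909: each vertex is (1-t)·p0[i] + t·p1[i].
  v1: (1-0.909)·(2.48,2.36) + 0.909·(5.14,2.64) = (4.8979,2.6145)
  v2: (1-0.909)·(-3.06,2.96) + 0.909·(-1.43,2.01) = (-1.5783,2.0964)
  v3: (1-0.909)·(-2.8,-2.36) + 0.909·(-0.83,-2.79) = (-1.0093,-2.7509)
  v4: (1-0.909)·(-1.53,-3.03) + 0.909·(-0.15,-4.1) = (-0.2756,-4.0026)
Shoelace sum Σ(x_i·y_{i+1} − x_{i+1}·y_i):
  i=1: 4.8979·2.0964 − -1.5783·2.6145 = +14.3949 (running +14.3949)
  i=2: -1.5783·-2.7509 − -1.0093·2.0964 = +6.4577 (running +20.8525)
  i=3: -1.0093·-4.0026 − -0.2756·-2.7509 = +3.2816 (running +24.1342)
  i=4: -0.2756·2.6145 − 4.8979·-4.0026 = +18.8841 (running +43.0183)
Area = |Σ|/2 = |43.0183|/2 = 21.5092

Area at t=0.909: 21.5092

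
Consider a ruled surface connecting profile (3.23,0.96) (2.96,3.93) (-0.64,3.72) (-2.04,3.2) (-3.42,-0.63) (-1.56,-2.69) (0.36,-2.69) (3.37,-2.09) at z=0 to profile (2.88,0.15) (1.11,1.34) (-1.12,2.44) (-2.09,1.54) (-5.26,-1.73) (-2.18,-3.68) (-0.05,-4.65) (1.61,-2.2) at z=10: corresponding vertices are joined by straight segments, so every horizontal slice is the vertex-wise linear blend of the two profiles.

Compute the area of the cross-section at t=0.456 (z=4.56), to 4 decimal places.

Cross-section at t=0.456: each vertex is (1-t)·p0[i] + t·p1[i].
  v1: (1-0.456)·(3.23,0.96) + 0.456·(2.88,0.15) = (3.0704,0.5906)
  v2: (1-0.456)·(2.96,3.93) + 0.456·(1.11,1.34) = (2.1164,2.7490)
  v3: (1-0.456)·(-0.64,3.72) + 0.456·(-1.12,2.44) = (-0.8589,3.1363)
  v4: (1-0.456)·(-2.04,3.2) + 0.456·(-2.09,1.54) = (-2.0628,2.4430)
  v5: (1-0.456)·(-3.42,-0.63) + 0.456·(-5.26,-1.73) = (-4.2590,-1.1316)
  v6: (1-0.456)·(-1.56,-2.69) + 0.456·(-2.18,-3.68) = (-1.8427,-3.1414)
  v7: (1-0.456)·(0.36,-2.69) + 0.456·(-0.05,-4.65) = (0.1730,-3.5838)
  v8: (1-0.456)·(3.37,-2.09) + 0.456·(1.61,-2.2) = (2.5674,-2.1402)
Shoelace sum Σ(x_i·y_{i+1} − x_{i+1}·y_i):
  i=1: 3.0704·2.7490 − 2.1164·0.5906 = +7.1904 (running +7.1904)
  i=2: 2.1164·3.1363 − -0.8589·2.7490 = +8.9987 (running +16.1891)
  i=3: -0.8589·2.4430 − -2.0628·3.1363 = +4.3713 (running +20.5604)
  i=4: -2.0628·-1.1316 − -4.2590·2.4430 = +12.7393 (running +33.2997)
  i=5: -4.2590·-3.1414 − -1.8427·-1.1316 = +11.2943 (running +44.5940)
  i=6: -1.8427·-3.5838 − 0.1730·-3.1414 = +7.1475 (running +51.7415)
  i=7: 0.1730·-2.1402 − 2.5674·-3.5838 = +8.8308 (running +60.5722)
  i=8: 2.5674·0.5906 − 3.0704·-2.1402 = +8.0876 (running +68.6598)
Area = |Σ|/2 = |68.6598|/2 = 34.3299

Area at t=0.456: 34.3299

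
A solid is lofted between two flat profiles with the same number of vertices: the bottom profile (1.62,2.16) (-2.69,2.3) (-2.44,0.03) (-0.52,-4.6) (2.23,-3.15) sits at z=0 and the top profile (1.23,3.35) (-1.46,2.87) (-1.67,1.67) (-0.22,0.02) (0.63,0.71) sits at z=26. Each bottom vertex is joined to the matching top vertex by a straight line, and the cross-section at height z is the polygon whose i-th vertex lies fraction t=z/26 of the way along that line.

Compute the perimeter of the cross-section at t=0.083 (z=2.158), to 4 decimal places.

Perimeter at t=0.083: 19.1910

Cross-section at t=0.083: each vertex is (1-t)·p0[i] + t·p1[i].
  v1: (1-0.083)·(1.62,2.16) + 0.083·(1.23,3.35) = (1.5876,2.2588)
  v2: (1-0.083)·(-2.69,2.3) + 0.083·(-1.46,2.87) = (-2.5879,2.3473)
  v3: (1-0.083)·(-2.44,0.03) + 0.083·(-1.67,1.67) = (-2.3761,0.1661)
  v4: (1-0.083)·(-0.52,-4.6) + 0.083·(-0.22,0.02) = (-0.4951,-4.2165)
  v5: (1-0.083)·(2.23,-3.15) + 0.083·(0.63,0.71) = (2.0972,-2.8296)
Perimeter = Σ |v_{i+1} − v_i|:
  edge 1→2: √(-4.1755² + 0.0885²) = 4.1765 (running 4.1765)
  edge 2→3: √(0.2118² + -2.1812²) = 2.1915 (running 6.3679)
  edge 3→4: √(1.8810² + -4.3827²) = 4.7693 (running 11.1372)
  edge 4→5: √(2.5923² + 1.3869²) = 2.9400 (running 14.0772)
  edge 5→1: √(-0.5096² + 5.0884²) = 5.1138 (running 19.1910)
Perimeter = 19.1910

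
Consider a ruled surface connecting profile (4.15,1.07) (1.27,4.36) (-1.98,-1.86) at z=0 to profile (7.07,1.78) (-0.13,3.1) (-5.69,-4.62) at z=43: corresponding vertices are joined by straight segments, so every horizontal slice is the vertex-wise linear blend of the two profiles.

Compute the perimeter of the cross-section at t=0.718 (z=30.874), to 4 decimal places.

Cross-section at t=0.718: each vertex is (1-t)·p0[i] + t·p1[i].
  v1: (1-0.718)·(4.15,1.07) + 0.718·(7.07,1.78) = (6.2466,1.5798)
  v2: (1-0.718)·(1.27,4.36) + 0.718·(-0.13,3.1) = (0.2648,3.4553)
  v3: (1-0.718)·(-1.98,-1.86) + 0.718·(-5.69,-4.62) = (-4.6438,-3.8417)
Perimeter = Σ |v_{i+1} − v_i|:
  edge 1→2: √(-5.9818² + 1.8755²) = 6.2689 (running 6.2689)
  edge 2→3: √(-4.9086² + -7.2970²) = 8.7943 (running 15.0632)
  edge 3→1: √(10.8903² + 5.4215²) = 12.1652 (running 27.2284)
Perimeter = 27.2284

Perimeter at t=0.718: 27.2284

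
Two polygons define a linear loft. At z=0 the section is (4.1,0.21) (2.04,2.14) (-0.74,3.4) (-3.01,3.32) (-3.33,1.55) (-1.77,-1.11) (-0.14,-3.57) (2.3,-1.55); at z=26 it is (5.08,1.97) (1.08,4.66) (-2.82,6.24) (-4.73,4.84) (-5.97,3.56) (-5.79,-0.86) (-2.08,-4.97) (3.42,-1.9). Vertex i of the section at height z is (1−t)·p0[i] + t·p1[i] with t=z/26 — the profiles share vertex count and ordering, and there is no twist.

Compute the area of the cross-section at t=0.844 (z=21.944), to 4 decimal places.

Area at t=0.844: 70.0894

Cross-section at t=0.844: each vertex is (1-t)·p0[i] + t·p1[i].
  v1: (1-0.844)·(4.1,0.21) + 0.844·(5.08,1.97) = (4.9271,1.6954)
  v2: (1-0.844)·(2.04,2.14) + 0.844·(1.08,4.66) = (1.2298,4.2669)
  v3: (1-0.844)·(-0.74,3.4) + 0.844·(-2.82,6.24) = (-2.4955,5.7970)
  v4: (1-0.844)·(-3.01,3.32) + 0.844·(-4.73,4.84) = (-4.4617,4.6029)
  v5: (1-0.844)·(-3.33,1.55) + 0.844·(-5.97,3.56) = (-5.5582,3.2464)
  v6: (1-0.844)·(-1.77,-1.11) + 0.844·(-5.79,-0.86) = (-5.1629,-0.8990)
  v7: (1-0.844)·(-0.14,-3.57) + 0.844·(-2.08,-4.97) = (-1.7774,-4.7516)
  v8: (1-0.844)·(2.3,-1.55) + 0.844·(3.42,-1.9) = (3.2453,-1.8454)
Shoelace sum Σ(x_i·y_{i+1} − x_{i+1}·y_i):
  i=1: 4.9271·4.2669 − 1.2298·1.6954 = +18.9384 (running +18.9384)
  i=2: 1.2298·5.7970 − -2.4955·4.2669 = +17.7770 (running +36.7154)
  i=3: -2.4955·4.6029 − -4.4617·5.7970 = +14.3776 (running +51.0930)
  i=4: -4.4617·3.2464 − -5.5582·4.6029 = +11.0990 (running +62.1920)
  i=5: -5.5582·-0.8990 − -5.1629·3.2464 = +21.7578 (running +83.9497)
  i=6: -5.1629·-4.7516 − -1.7774·-0.8990 = +22.9341 (running +106.8838)
  i=7: -1.7774·-1.8454 − 3.2453·-4.7516 = +18.7002 (running +125.5840)
  i=8: 3.2453·1.6954 − 4.9271·-1.8454 = +14.5947 (running +140.1787)
Area = |Σ|/2 = |140.1787|/2 = 70.0894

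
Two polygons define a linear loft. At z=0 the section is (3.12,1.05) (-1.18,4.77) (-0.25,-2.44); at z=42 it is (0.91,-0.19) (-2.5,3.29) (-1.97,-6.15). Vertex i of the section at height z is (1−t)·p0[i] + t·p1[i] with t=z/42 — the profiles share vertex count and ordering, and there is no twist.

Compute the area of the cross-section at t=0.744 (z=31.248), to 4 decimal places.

Area at t=0.744: 15.0124

Cross-section at t=0.744: each vertex is (1-t)·p0[i] + t·p1[i].
  v1: (1-0.744)·(3.12,1.05) + 0.744·(0.91,-0.19) = (1.4758,0.1274)
  v2: (1-0.744)·(-1.18,4.77) + 0.744·(-2.5,3.29) = (-2.1621,3.6689)
  v3: (1-0.744)·(-0.25,-2.44) + 0.744·(-1.97,-6.15) = (-1.5297,-5.2002)
Shoelace sum Σ(x_i·y_{i+1} − x_{i+1}·y_i):
  i=1: 1.4758·3.6689 − -2.1621·0.1274 = +5.6899 (running +5.6899)
  i=2: -2.1621·-5.2002 − -1.5297·3.6689 = +16.8555 (running +22.5455)
  i=3: -1.5297·0.1274 − 1.4758·-5.2002 = +7.4794 (running +30.0248)
Area = |Σ|/2 = |30.0248|/2 = 15.0124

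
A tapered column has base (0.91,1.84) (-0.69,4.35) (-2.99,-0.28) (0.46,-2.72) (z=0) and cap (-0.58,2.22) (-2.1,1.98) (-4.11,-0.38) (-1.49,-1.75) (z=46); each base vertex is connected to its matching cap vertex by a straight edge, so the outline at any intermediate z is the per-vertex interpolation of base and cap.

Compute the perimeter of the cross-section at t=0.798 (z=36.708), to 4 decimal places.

Perimeter at t=0.798: 12.4417

Cross-section at t=0.798: each vertex is (1-t)·p0[i] + t·p1[i].
  v1: (1-0.798)·(0.91,1.84) + 0.798·(-0.58,2.22) = (-0.2790,2.1432)
  v2: (1-0.798)·(-0.69,4.35) + 0.798·(-2.1,1.98) = (-1.8152,2.4587)
  v3: (1-0.798)·(-2.99,-0.28) + 0.798·(-4.11,-0.38) = (-3.8838,-0.3598)
  v4: (1-0.798)·(0.46,-2.72) + 0.798·(-1.49,-1.75) = (-1.0961,-1.9459)
Perimeter = Σ |v_{i+1} − v_i|:
  edge 1→2: √(-1.5362² + 0.3155²) = 1.5682 (running 1.5682)
  edge 2→3: √(-2.0686² + -2.8185²) = 3.4962 (running 5.0644)
  edge 3→4: √(2.7877² + -1.5861²) = 3.2073 (running 8.2717)
  edge 4→1: √(0.8171² + 4.0892²) = 4.1700 (running 12.4417)
Perimeter = 12.4417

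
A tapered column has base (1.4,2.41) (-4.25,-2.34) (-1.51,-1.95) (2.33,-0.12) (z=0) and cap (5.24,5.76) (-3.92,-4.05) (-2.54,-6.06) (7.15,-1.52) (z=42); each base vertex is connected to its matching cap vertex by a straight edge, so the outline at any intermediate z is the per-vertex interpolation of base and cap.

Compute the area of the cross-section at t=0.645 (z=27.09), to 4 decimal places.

Area at t=0.645: 36.1340

Cross-section at t=0.645: each vertex is (1-t)·p0[i] + t·p1[i].
  v1: (1-0.645)·(1.4,2.41) + 0.645·(5.24,5.76) = (3.8768,4.5708)
  v2: (1-0.645)·(-4.25,-2.34) + 0.645·(-3.92,-4.05) = (-4.0372,-3.4429)
  v3: (1-0.645)·(-1.51,-1.95) + 0.645·(-2.54,-6.06) = (-2.1744,-4.6010)
  v4: (1-0.645)·(2.33,-0.12) + 0.645·(7.15,-1.52) = (5.4389,-1.0230)
Shoelace sum Σ(x_i·y_{i+1} − x_{i+1}·y_i):
  i=1: 3.8768·-3.4429 − -4.0372·4.5708 = +5.1052 (running +5.1052)
  i=2: -4.0372·-4.6010 − -2.1744·-3.4429 = +11.0885 (running +16.1937)
  i=3: -2.1744·-1.0230 − 5.4389·-4.6010 = +27.2485 (running +43.4422)
  i=4: 5.4389·4.5708 − 3.8768·-1.0230 = +28.8258 (running +72.2680)
Area = |Σ|/2 = |72.2680|/2 = 36.1340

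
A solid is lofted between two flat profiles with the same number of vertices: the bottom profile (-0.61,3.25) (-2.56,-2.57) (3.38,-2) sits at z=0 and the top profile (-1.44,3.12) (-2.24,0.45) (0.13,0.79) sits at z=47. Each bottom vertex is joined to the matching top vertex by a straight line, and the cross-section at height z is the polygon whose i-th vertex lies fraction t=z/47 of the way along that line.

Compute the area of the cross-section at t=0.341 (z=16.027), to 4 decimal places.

Cross-section at t=0.341: each vertex is (1-t)·p0[i] + t·p1[i].
  v1: (1-0.341)·(-0.61,3.25) + 0.341·(-1.44,3.12) = (-0.8930,3.2057)
  v2: (1-0.341)·(-2.56,-2.57) + 0.341·(-2.24,0.45) = (-2.4509,-1.5402)
  v3: (1-0.341)·(3.38,-2) + 0.341·(0.13,0.79) = (2.2717,-1.0486)
Shoelace sum Σ(x_i·y_{i+1} − x_{i+1}·y_i):
  i=1: -0.8930·-1.5402 − -2.4509·3.2057 = +9.2321 (running +9.2321)
  i=2: -2.4509·-1.0486 − 2.2717·-1.5402 = +6.0689 (running +15.3011)
  i=3: 2.2717·3.2057 − -0.8930·-1.0486 = +6.3460 (running +21.6471)
Area = |Σ|/2 = |21.6471|/2 = 10.8236

Area at t=0.341: 10.8236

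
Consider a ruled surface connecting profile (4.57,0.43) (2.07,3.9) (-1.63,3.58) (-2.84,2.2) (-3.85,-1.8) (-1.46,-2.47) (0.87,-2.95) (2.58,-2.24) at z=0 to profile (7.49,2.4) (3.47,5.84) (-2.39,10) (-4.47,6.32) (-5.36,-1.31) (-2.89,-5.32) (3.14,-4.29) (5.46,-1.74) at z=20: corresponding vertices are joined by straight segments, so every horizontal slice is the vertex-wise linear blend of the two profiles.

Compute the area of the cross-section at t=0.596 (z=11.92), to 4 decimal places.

Area at t=0.596: 85.4336

Cross-section at t=0.596: each vertex is (1-t)·p0[i] + t·p1[i].
  v1: (1-0.596)·(4.57,0.43) + 0.596·(7.49,2.4) = (6.3103,1.6041)
  v2: (1-0.596)·(2.07,3.9) + 0.596·(3.47,5.84) = (2.9044,5.0562)
  v3: (1-0.596)·(-1.63,3.58) + 0.596·(-2.39,10) = (-2.0830,7.4063)
  v4: (1-0.596)·(-2.84,2.2) + 0.596·(-4.47,6.32) = (-3.8115,4.6555)
  v5: (1-0.596)·(-3.85,-1.8) + 0.596·(-5.36,-1.31) = (-4.7500,-1.5080)
  v6: (1-0.596)·(-1.46,-2.47) + 0.596·(-2.89,-5.32) = (-2.3123,-4.1686)
  v7: (1-0.596)·(0.87,-2.95) + 0.596·(3.14,-4.29) = (2.2229,-3.7486)
  v8: (1-0.596)·(2.58,-2.24) + 0.596·(5.46,-1.74) = (4.2965,-1.9420)
Shoelace sum Σ(x_i·y_{i+1} − x_{i+1}·y_i):
  i=1: 6.3103·5.0562 − 2.9044·1.6041 = +27.2475 (running +27.2475)
  i=2: 2.9044·7.4063 − -2.0830·5.0562 = +32.0429 (running +59.2903)
  i=3: -2.0830·4.6555 − -3.8115·7.4063 = +18.5318 (running +77.8221)
  i=4: -3.8115·-1.5080 − -4.7500·4.6555 = +27.8611 (running +105.6832)
  i=5: -4.7500·-4.1686 − -2.3123·-1.5080 = +16.3139 (running +121.9971)
  i=6: -2.3123·-3.7486 − 2.2229·-4.1686 = +17.9344 (running +139.9314)
  i=7: 2.2229·-1.9420 − 4.2965·-3.7486 = +11.7890 (running +151.7205)
  i=8: 4.2965·1.6041 − 6.3103·-1.9420 = +19.1467 (running +170.8672)
Area = |Σ|/2 = |170.8672|/2 = 85.4336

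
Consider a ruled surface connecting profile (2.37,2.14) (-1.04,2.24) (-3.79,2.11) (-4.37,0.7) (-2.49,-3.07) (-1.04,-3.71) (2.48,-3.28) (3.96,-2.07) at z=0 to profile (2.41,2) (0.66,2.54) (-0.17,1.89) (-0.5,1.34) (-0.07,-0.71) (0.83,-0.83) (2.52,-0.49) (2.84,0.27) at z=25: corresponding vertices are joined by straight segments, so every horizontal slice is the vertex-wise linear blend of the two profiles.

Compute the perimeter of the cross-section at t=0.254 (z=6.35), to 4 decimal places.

Perimeter at t=0.254: 20.1408

Cross-section at t=0.254: each vertex is (1-t)·p0[i] + t·p1[i].
  v1: (1-0.254)·(2.37,2.14) + 0.254·(2.41,2) = (2.3802,2.1044)
  v2: (1-0.254)·(-1.04,2.24) + 0.254·(0.66,2.54) = (-0.6082,2.3162)
  v3: (1-0.254)·(-3.79,2.11) + 0.254·(-0.17,1.89) = (-2.8705,2.0541)
  v4: (1-0.254)·(-4.37,0.7) + 0.254·(-0.5,1.34) = (-3.3870,0.8626)
  v5: (1-0.254)·(-2.49,-3.07) + 0.254·(-0.07,-0.71) = (-1.8753,-2.4706)
  v6: (1-0.254)·(-1.04,-3.71) + 0.254·(0.83,-0.83) = (-0.5650,-2.9785)
  v7: (1-0.254)·(2.48,-3.28) + 0.254·(2.52,-0.49) = (2.4902,-2.5713)
  v8: (1-0.254)·(3.96,-2.07) + 0.254·(2.84,0.27) = (3.6755,-1.4756)
Perimeter = Σ |v_{i+1} − v_i|:
  edge 1→2: √(-2.9884² + 0.2118²) = 2.9959 (running 2.9959)
  edge 2→3: √(-2.2623² + -0.2621²) = 2.2774 (running 5.2733)
  edge 3→4: √(-0.5165² + -1.1916²) = 1.2987 (running 6.5720)
  edge 4→5: √(1.5117² + -3.3331²) = 3.6599 (running 10.2319)
  edge 5→6: √(1.3103² + -0.5079²) = 1.4053 (running 11.6372)
  edge 6→7: √(3.0552² + 0.4071²) = 3.0822 (running 14.7194)
  edge 7→8: √(1.1854² + 1.0957²) = 1.6142 (running 16.3336)
  edge 8→1: √(-1.2954² + 3.5801²) = 3.8072 (running 20.1408)
Perimeter = 20.1408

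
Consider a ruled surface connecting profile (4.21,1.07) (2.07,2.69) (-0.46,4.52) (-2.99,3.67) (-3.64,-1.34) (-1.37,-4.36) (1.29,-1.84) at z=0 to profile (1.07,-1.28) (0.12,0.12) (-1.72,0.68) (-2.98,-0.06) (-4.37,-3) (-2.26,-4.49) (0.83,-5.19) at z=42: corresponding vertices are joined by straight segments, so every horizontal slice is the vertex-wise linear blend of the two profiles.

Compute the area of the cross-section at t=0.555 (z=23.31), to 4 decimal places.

Cross-section at t=0.555: each vertex is (1-t)·p0[i] + t·p1[i].
  v1: (1-0.555)·(4.21,1.07) + 0.555·(1.07,-1.28) = (2.4673,-0.2343)
  v2: (1-0.555)·(2.07,2.69) + 0.555·(0.12,0.12) = (0.9877,1.2636)
  v3: (1-0.555)·(-0.46,4.52) + 0.555·(-1.72,0.68) = (-1.1593,2.3888)
  v4: (1-0.555)·(-2.99,3.67) + 0.555·(-2.98,-0.06) = (-2.9844,1.5998)
  v5: (1-0.555)·(-3.64,-1.34) + 0.555·(-4.37,-3) = (-4.0452,-2.2613)
  v6: (1-0.555)·(-1.37,-4.36) + 0.555·(-2.26,-4.49) = (-1.8639,-4.4322)
  v7: (1-0.555)·(1.29,-1.84) + 0.555·(0.83,-5.19) = (1.0347,-3.6993)
Shoelace sum Σ(x_i·y_{i+1} − x_{i+1}·y_i):
  i=1: 2.4673·1.2636 − 0.9877·-0.2343 = +3.3492 (running +3.3492)
  i=2: 0.9877·2.3888 − -1.1593·1.2636 = +3.8245 (running +7.1737)
  i=3: -1.1593·1.5998 − -2.9844·2.3888 = +5.2745 (running +12.4482)
  i=4: -2.9844·-2.2613 − -4.0452·1.5998 = +13.2204 (running +25.6686)
  i=5: -4.0452·-4.4322 − -1.8639·-2.2613 = +13.7138 (running +39.3824)
  i=6: -1.8639·-3.6993 − 1.0347·-4.4322 = +11.4812 (running +50.8635)
  i=7: 1.0347·-0.2343 − 2.4673·-3.6993 = +8.8848 (running +59.7483)
Area = |Σ|/2 = |59.7483|/2 = 29.8741

Area at t=0.555: 29.8741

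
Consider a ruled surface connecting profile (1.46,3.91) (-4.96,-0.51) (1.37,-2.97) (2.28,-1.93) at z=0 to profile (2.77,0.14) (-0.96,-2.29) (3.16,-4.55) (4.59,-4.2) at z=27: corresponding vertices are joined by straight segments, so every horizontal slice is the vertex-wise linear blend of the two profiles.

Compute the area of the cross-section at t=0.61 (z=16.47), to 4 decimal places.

Cross-section at t=0.61: each vertex is (1-t)·p0[i] + t·p1[i].
  v1: (1-0.61)·(1.46,3.91) + 0.61·(2.77,0.14) = (2.2591,1.6103)
  v2: (1-0.61)·(-4.96,-0.51) + 0.61·(-0.96,-2.29) = (-2.5200,-1.5958)
  v3: (1-0.61)·(1.37,-2.97) + 0.61·(3.16,-4.55) = (2.4619,-3.9338)
  v4: (1-0.61)·(2.28,-1.93) + 0.61·(4.59,-4.2) = (3.6891,-3.3147)
Shoelace sum Σ(x_i·y_{i+1} − x_{i+1}·y_i):
  i=1: 2.2591·-1.5958 − -2.5200·1.6103 = +0.4529 (running +0.4529)
  i=2: -2.5200·-3.9338 − 2.4619·-1.5958 = +13.8419 (running +14.2948)
  i=3: 2.4619·-3.3147 − 3.6891·-3.9338 = +6.3517 (running +20.6465)
  i=4: 3.6891·1.6103 − 2.2591·-3.3147 = +13.4288 (running +34.0753)
Area = |Σ|/2 = |34.0753|/2 = 17.0376

Area at t=0.61: 17.0376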